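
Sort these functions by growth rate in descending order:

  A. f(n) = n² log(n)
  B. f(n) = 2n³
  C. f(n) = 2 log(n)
B > A > C

Comparing growth rates:
B = 2n³ is O(n³)
A = n² log(n) is O(n² log n)
C = 2 log(n) is O(log n)

Therefore, the order from fastest to slowest is: B > A > C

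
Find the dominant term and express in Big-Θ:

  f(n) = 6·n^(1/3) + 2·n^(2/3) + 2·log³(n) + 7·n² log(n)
Θ(n² log n)

Order the terms by growth rate: 2·log³(n) ≺ 6·n^(1/3) ≺ 2·n^(2/3) ≺ 7·n² log(n).
The fastest-growing term 7·n² log(n) dominates as n → ∞; dropping its constant factor gives Θ(n² log n).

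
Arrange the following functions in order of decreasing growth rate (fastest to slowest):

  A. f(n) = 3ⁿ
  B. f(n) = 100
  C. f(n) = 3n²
A > C > B

Comparing growth rates:
A = 3ⁿ is O(3ⁿ)
C = 3n² is O(n²)
B = 100 is O(1)

Therefore, the order from fastest to slowest is: A > C > B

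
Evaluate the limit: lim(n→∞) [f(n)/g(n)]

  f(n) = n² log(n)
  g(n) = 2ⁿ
0

Since n² log(n) (O(n² log n)) grows slower than 2ⁿ (O(2ⁿ)),
the ratio f(n)/g(n) → 0 as n → ∞.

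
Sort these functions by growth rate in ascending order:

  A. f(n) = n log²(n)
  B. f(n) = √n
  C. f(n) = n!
B < A < C

Comparing growth rates:
B = √n is O(√n)
A = n log²(n) is O(n log² n)
C = n! is O(n!)

Therefore, the order from slowest to fastest is: B < A < C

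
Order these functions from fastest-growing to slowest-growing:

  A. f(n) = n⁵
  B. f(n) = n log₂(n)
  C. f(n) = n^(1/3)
A > B > C

Comparing growth rates:
A = n⁵ is O(n⁵)
B = n log₂(n) is O(n log n)
C = n^(1/3) is O(n^(1/3))

Therefore, the order from fastest to slowest is: A > B > C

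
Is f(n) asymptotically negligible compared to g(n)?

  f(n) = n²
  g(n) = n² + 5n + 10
False

f(n) = n² is O(n²), and g(n) = n² + 5n + 10 is O(n²).
Since they have the same growth rate, f(n) = o(g(n)) is false.
(f = o(g) requires f to grow strictly slower, not equal.)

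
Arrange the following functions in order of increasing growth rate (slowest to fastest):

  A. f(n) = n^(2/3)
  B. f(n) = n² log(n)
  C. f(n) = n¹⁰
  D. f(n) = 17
D < A < B < C

Comparing growth rates:
D = 17 is O(1)
A = n^(2/3) is O(n^(2/3))
B = n² log(n) is O(n² log n)
C = n¹⁰ is O(n¹⁰)

Therefore, the order from slowest to fastest is: D < A < B < C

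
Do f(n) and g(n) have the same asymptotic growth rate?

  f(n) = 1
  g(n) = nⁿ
False

f(n) = 1 is O(1), and g(n) = nⁿ is O(nⁿ).
Since they have different growth rates, f(n) = Θ(g(n)) is false.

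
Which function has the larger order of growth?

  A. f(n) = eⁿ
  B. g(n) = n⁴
A

f(n) = eⁿ is O(eⁿ), while g(n) = n⁴ is O(n⁴).
Since O(eⁿ) grows faster than O(n⁴), f(n) dominates.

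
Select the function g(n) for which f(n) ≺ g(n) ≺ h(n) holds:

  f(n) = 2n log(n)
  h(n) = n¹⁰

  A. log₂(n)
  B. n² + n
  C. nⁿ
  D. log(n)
B

We need g(n) with 2n log(n) = o(g(n)) and g(n) = o(n¹⁰), i.e. O(n log n) ≺ g ≺ O(n¹⁰).
Check each option:
  A. log₂(n) — O(log n) does not grow strictly faster than f(n)
  B. n² + n — O(n²) is strictly between O(n log n) and O(n¹⁰) ✓
  C. nⁿ — O(nⁿ) does not grow strictly slower than h(n)
  D. log(n) — O(log n) does not grow strictly faster than f(n)

Only option B (n² + n) lies strictly between.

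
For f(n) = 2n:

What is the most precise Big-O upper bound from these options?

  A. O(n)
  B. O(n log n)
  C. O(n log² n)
A

f(n) = 2n is O(n).
All listed options are valid Big-O bounds (upper bounds),
but O(n) is the tightest (smallest valid bound).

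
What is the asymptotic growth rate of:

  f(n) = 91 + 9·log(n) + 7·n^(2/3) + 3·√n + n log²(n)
Θ(n log² n)

Order the terms by growth rate: 91 ≺ 9·log(n) ≺ 3·√n ≺ 7·n^(2/3) ≺ n log²(n).
The fastest-growing term n log²(n) dominates as n → ∞; dropping its constant factor gives Θ(n log² n).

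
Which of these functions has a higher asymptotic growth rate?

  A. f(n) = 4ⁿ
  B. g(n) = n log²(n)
A

f(n) = 4ⁿ is O(4ⁿ), while g(n) = n log²(n) is O(n log² n).
Since O(4ⁿ) grows faster than O(n log² n), f(n) dominates.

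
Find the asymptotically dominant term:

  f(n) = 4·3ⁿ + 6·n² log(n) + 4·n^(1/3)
4·3ⁿ

Looking at each term:
  - 4·3ⁿ is O(3ⁿ)
  - 6·n² log(n) is O(n² log n)
  - 4·n^(1/3) is O(n^(1/3))

The term 4·3ⁿ (O(3ⁿ)) grows fastest and dominates all others.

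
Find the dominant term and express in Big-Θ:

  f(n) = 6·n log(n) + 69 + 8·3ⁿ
Θ(3ⁿ)

Order the terms by growth rate: 69 ≺ 6·n log(n) ≺ 8·3ⁿ.
The fastest-growing term 8·3ⁿ dominates as n → ∞; dropping its constant factor gives Θ(3ⁿ).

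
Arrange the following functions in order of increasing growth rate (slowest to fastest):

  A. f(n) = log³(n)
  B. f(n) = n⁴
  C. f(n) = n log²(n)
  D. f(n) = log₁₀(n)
D < A < C < B

Comparing growth rates:
D = log₁₀(n) is O(log n)
A = log³(n) is O(log³ n)
C = n log²(n) is O(n log² n)
B = n⁴ is O(n⁴)

Therefore, the order from slowest to fastest is: D < A < C < B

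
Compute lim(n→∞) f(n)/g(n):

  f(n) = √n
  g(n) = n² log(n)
0

Since √n (O(√n)) grows slower than n² log(n) (O(n² log n)),
the ratio f(n)/g(n) → 0 as n → ∞.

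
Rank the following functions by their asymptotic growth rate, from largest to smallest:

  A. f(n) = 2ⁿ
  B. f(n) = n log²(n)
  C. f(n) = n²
A > C > B

Comparing growth rates:
A = 2ⁿ is O(2ⁿ)
C = n² is O(n²)
B = n log²(n) is O(n log² n)

Therefore, the order from fastest to slowest is: A > C > B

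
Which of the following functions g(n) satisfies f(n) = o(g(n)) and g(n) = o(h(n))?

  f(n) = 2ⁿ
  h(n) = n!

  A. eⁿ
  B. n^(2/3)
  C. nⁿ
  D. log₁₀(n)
A

We need g(n) with 2ⁿ = o(g(n)) and g(n) = o(n!), i.e. O(2ⁿ) ≺ g ≺ O(n!).
Check each option:
  A. eⁿ — O(eⁿ) is strictly between O(2ⁿ) and O(n!) ✓
  B. n^(2/3) — O(n^(2/3)) does not grow strictly faster than f(n)
  C. nⁿ — O(nⁿ) does not grow strictly slower than h(n)
  D. log₁₀(n) — O(log n) does not grow strictly faster than f(n)

Only option A (eⁿ) lies strictly between.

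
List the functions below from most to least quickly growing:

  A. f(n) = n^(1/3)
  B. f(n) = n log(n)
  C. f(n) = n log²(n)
C > B > A

Comparing growth rates:
C = n log²(n) is O(n log² n)
B = n log(n) is O(n log n)
A = n^(1/3) is O(n^(1/3))

Therefore, the order from fastest to slowest is: C > B > A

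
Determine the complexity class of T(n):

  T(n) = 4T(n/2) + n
Θ(n²)

Master Theorem: a = 4, b = 2, f(n) = n.
Compute the critical exponent d = log₂(4) = 2.
Compare f(n) = Θ(n) against n^d:
  k = 1 < d = 2, so f(n) = O(n^(d-ε)) — Case 1.
  The recursion cost dominates: T(n) = Θ(n^d) = Θ(n²).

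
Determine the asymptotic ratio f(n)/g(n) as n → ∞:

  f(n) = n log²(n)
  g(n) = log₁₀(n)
∞

Since n log²(n) (O(n log² n)) grows faster than log₁₀(n) (O(log n)),
the ratio f(n)/g(n) → ∞ as n → ∞.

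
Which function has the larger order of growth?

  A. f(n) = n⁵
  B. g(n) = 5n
A

f(n) = n⁵ is O(n⁵), while g(n) = 5n is O(n).
Since O(n⁵) grows faster than O(n), f(n) dominates.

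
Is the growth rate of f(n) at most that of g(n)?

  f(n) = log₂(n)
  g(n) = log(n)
True

f(n) = log₂(n) and g(n) = log(n) are both O(log n).
Big-O permits equal growth rates (f ≤ c·g for some c), so f(n) = O(g(n)) is true.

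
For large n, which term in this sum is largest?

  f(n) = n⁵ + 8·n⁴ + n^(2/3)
n⁵

Looking at each term:
  - n⁵ is O(n⁵)
  - 8·n⁴ is O(n⁴)
  - n^(2/3) is O(n^(2/3))

The term n⁵ (O(n⁵)) grows fastest and dominates all others.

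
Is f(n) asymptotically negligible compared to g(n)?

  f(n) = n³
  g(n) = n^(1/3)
False

f(n) = n³ is O(n³), and g(n) = n^(1/3) is O(n^(1/3)).
Since O(n³) grows faster than or equal to O(n^(1/3)), f(n) = o(g(n)) is false.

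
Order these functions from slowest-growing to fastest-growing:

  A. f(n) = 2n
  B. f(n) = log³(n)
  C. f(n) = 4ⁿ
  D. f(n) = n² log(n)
B < A < D < C

Comparing growth rates:
B = log³(n) is O(log³ n)
A = 2n is O(n)
D = n² log(n) is O(n² log n)
C = 4ⁿ is O(4ⁿ)

Therefore, the order from slowest to fastest is: B < A < D < C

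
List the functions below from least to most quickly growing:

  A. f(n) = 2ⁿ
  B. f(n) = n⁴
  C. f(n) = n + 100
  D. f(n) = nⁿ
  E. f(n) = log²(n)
E < C < B < A < D

Comparing growth rates:
E = log²(n) is O(log² n)
C = n + 100 is O(n)
B = n⁴ is O(n⁴)
A = 2ⁿ is O(2ⁿ)
D = nⁿ is O(nⁿ)

Therefore, the order from slowest to fastest is: E < C < B < A < D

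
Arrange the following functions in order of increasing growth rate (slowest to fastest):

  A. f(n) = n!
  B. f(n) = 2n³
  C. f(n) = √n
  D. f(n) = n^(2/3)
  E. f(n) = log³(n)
E < C < D < B < A

Comparing growth rates:
E = log³(n) is O(log³ n)
C = √n is O(√n)
D = n^(2/3) is O(n^(2/3))
B = 2n³ is O(n³)
A = n! is O(n!)

Therefore, the order from slowest to fastest is: E < C < D < B < A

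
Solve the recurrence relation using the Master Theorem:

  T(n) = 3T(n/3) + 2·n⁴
Θ(n⁴)

Master Theorem: a = 3, b = 3, f(n) = 2·n⁴.
Compute the critical exponent d = log₃(3) = 1.
Compare f(n) = Θ(n⁴) against n^d:
  k = 4 > d = 1, so f(n) = Ω(n^(d+ε)) — Case 3.
  Regularity: a·(n/b)^4/n^4 = a/b^4 = 3/81 < 1 ✓.
  The top-level work dominates: T(n) = Θ(f(n)) = Θ(n⁴).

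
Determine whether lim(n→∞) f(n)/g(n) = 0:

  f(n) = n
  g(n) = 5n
False

f(n) = n is O(n), and g(n) = 5n is O(n).
Since they have the same growth rate, f(n) = o(g(n)) is false.
(f = o(g) requires f to grow strictly slower, not equal.)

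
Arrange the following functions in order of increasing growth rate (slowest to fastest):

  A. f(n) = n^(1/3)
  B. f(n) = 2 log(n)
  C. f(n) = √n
B < A < C

Comparing growth rates:
B = 2 log(n) is O(log n)
A = n^(1/3) is O(n^(1/3))
C = √n is O(√n)

Therefore, the order from slowest to fastest is: B < A < C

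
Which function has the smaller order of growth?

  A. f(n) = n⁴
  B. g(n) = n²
B

f(n) = n⁴ is O(n⁴), while g(n) = n² is O(n²).
Since O(n²) grows slower than O(n⁴), g(n) is dominated.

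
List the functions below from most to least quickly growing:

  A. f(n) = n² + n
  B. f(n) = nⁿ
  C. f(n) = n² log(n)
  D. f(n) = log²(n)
B > C > A > D

Comparing growth rates:
B = nⁿ is O(nⁿ)
C = n² log(n) is O(n² log n)
A = n² + n is O(n²)
D = log²(n) is O(log² n)

Therefore, the order from fastest to slowest is: B > C > A > D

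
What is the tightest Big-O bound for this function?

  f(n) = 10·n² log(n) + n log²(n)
O(n² log n)

The dominant term in 10·n² log(n) + n log²(n) is 10·n² log(n), which is Θ(n² log n).
Lower-order terms (n log²(n)) are asymptotically negligible.
Constants are absorbed, so the tightest bound is O(n² log n).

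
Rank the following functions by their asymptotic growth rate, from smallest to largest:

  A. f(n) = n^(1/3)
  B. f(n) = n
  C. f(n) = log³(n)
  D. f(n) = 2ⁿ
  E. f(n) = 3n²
C < A < B < E < D

Comparing growth rates:
C = log³(n) is O(log³ n)
A = n^(1/3) is O(n^(1/3))
B = n is O(n)
E = 3n² is O(n²)
D = 2ⁿ is O(2ⁿ)

Therefore, the order from slowest to fastest is: C < A < B < E < D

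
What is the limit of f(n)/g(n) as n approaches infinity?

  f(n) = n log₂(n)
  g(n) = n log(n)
1/log(2)

Since n log₂(n) and n log(n) have the same growth rate (O(n log n)),
the ratio converges to a constant: 1/log(2).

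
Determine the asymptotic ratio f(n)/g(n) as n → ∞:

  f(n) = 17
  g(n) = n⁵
0

Since 17 (O(1)) grows slower than n⁵ (O(n⁵)),
the ratio f(n)/g(n) → 0 as n → ∞.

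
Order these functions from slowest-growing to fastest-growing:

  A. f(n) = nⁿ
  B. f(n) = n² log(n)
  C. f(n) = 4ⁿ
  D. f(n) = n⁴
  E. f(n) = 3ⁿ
B < D < E < C < A

Comparing growth rates:
B = n² log(n) is O(n² log n)
D = n⁴ is O(n⁴)
E = 3ⁿ is O(3ⁿ)
C = 4ⁿ is O(4ⁿ)
A = nⁿ is O(nⁿ)

Therefore, the order from slowest to fastest is: B < D < E < C < A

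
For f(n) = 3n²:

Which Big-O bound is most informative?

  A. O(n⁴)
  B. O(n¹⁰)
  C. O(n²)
C

f(n) = 3n² is O(n²).
All listed options are valid Big-O bounds (upper bounds),
but O(n²) is the tightest (smallest valid bound).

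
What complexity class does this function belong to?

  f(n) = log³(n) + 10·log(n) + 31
O(log³ n)

The dominant term in log³(n) + 10·log(n) + 31 is log³(n), which is Θ(log³ n).
Lower-order terms (10·log(n), 31) are asymptotically negligible.
Constants are absorbed, so the tightest bound is O(log³ n).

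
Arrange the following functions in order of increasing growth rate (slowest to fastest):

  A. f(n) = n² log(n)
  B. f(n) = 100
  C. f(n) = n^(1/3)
B < C < A

Comparing growth rates:
B = 100 is O(1)
C = n^(1/3) is O(n^(1/3))
A = n² log(n) is O(n² log n)

Therefore, the order from slowest to fastest is: B < C < A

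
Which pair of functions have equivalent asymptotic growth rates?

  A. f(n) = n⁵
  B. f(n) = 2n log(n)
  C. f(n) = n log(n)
B and C

Examining each function:
  A. n⁵ is O(n⁵)
  B. 2n log(n) is O(n log n)
  C. n log(n) is O(n log n)

Functions B and C both have the same complexity class.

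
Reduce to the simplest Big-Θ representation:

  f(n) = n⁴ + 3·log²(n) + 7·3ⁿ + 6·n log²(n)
Θ(3ⁿ)

Order the terms by growth rate: 3·log²(n) ≺ 6·n log²(n) ≺ n⁴ ≺ 7·3ⁿ.
The fastest-growing term 7·3ⁿ dominates as n → ∞; dropping its constant factor gives Θ(3ⁿ).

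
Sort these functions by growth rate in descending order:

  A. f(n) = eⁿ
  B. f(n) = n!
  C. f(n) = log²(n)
B > A > C

Comparing growth rates:
B = n! is O(n!)
A = eⁿ is O(eⁿ)
C = log²(n) is O(log² n)

Therefore, the order from fastest to slowest is: B > A > C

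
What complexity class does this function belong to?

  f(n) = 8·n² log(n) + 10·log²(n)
O(n² log n)

The dominant term in 8·n² log(n) + 10·log²(n) is 8·n² log(n), which is Θ(n² log n).
Lower-order terms (10·log²(n)) are asymptotically negligible.
Constants are absorbed, so the tightest bound is O(n² log n).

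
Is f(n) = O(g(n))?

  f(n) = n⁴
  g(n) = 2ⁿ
True

f(n) = n⁴ is O(n⁴), and g(n) = 2ⁿ is O(2ⁿ).
Since O(n⁴) ⊆ O(2ⁿ) (f grows no faster than g), f(n) = O(g(n)) is true.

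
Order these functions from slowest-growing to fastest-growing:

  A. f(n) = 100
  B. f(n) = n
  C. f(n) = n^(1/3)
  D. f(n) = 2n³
A < C < B < D

Comparing growth rates:
A = 100 is O(1)
C = n^(1/3) is O(n^(1/3))
B = n is O(n)
D = 2n³ is O(n³)

Therefore, the order from slowest to fastest is: A < C < B < D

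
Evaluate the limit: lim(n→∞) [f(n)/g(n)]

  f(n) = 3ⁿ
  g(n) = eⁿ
∞

Since 3ⁿ (O(3ⁿ)) grows faster than eⁿ (O(eⁿ)),
the ratio f(n)/g(n) → ∞ as n → ∞.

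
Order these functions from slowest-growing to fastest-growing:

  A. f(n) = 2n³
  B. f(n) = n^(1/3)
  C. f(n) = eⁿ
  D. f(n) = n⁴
B < A < D < C

Comparing growth rates:
B = n^(1/3) is O(n^(1/3))
A = 2n³ is O(n³)
D = n⁴ is O(n⁴)
C = eⁿ is O(eⁿ)

Therefore, the order from slowest to fastest is: B < A < D < C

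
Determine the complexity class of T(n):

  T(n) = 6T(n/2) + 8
Θ(n^log₂(6))

Master Theorem: a = 6, b = 2, f(n) = 8.
Compute the critical exponent d = log₂(6) = 2.585.
Compare f(n) = Θ(1) against n^d:
  k = 0 < d = 2.585, so f(n) = O(n^(d-ε)) — Case 1.
  The recursion cost dominates: T(n) = Θ(n^d) = Θ(n^log₂(6)).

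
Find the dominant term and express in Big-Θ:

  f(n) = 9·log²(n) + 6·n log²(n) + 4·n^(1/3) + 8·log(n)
Θ(n log² n)

Order the terms by growth rate: 8·log(n) ≺ 9·log²(n) ≺ 4·n^(1/3) ≺ 6·n log²(n).
The fastest-growing term 6·n log²(n) dominates as n → ∞; dropping its constant factor gives Θ(n log² n).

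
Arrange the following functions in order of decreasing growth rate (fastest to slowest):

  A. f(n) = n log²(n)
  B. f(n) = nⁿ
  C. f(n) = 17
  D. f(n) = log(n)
B > A > D > C

Comparing growth rates:
B = nⁿ is O(nⁿ)
A = n log²(n) is O(n log² n)
D = log(n) is O(log n)
C = 17 is O(1)

Therefore, the order from fastest to slowest is: B > A > D > C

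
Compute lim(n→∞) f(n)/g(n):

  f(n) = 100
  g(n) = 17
100/17

Since 100 and 17 have the same growth rate (O(1)),
the ratio converges to a constant: 100/17.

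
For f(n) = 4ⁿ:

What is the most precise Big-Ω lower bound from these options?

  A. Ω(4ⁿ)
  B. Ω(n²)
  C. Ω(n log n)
A

f(n) = 4ⁿ is Ω(4ⁿ).
All listed options are valid Big-Ω bounds (lower bounds),
but Ω(4ⁿ) is the tightest (largest valid bound).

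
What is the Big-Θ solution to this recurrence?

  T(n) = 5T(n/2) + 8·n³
Θ(n³)

Master Theorem: a = 5, b = 2, f(n) = 8·n³.
Compute the critical exponent d = log₂(5) = 2.322.
Compare f(n) = Θ(n³) against n^d:
  k = 3 > d = 2.322, so f(n) = Ω(n^(d+ε)) — Case 3.
  Regularity: a·(n/b)^3/n^3 = a/b^3 = 5/8 < 1 ✓.
  The top-level work dominates: T(n) = Θ(f(n)) = Θ(n³).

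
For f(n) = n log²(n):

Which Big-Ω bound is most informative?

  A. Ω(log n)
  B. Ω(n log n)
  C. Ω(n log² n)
C

f(n) = n log²(n) is Ω(n log² n).
All listed options are valid Big-Ω bounds (lower bounds),
but Ω(n log² n) is the tightest (largest valid bound).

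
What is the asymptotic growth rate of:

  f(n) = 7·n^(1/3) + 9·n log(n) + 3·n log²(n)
Θ(n log² n)

Order the terms by growth rate: 7·n^(1/3) ≺ 9·n log(n) ≺ 3·n log²(n).
The fastest-growing term 3·n log²(n) dominates as n → ∞; dropping its constant factor gives Θ(n log² n).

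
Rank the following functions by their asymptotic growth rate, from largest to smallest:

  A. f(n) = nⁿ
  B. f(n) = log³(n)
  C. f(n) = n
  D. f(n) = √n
A > C > D > B

Comparing growth rates:
A = nⁿ is O(nⁿ)
C = n is O(n)
D = √n is O(√n)
B = log³(n) is O(log³ n)

Therefore, the order from fastest to slowest is: A > C > D > B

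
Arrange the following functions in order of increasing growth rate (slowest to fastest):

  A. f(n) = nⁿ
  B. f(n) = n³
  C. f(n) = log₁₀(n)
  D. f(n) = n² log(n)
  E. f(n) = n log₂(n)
C < E < D < B < A

Comparing growth rates:
C = log₁₀(n) is O(log n)
E = n log₂(n) is O(n log n)
D = n² log(n) is O(n² log n)
B = n³ is O(n³)
A = nⁿ is O(nⁿ)

Therefore, the order from slowest to fastest is: C < E < D < B < A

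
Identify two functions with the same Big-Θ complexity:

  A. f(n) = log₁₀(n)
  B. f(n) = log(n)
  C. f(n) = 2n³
A and B

Examining each function:
  A. log₁₀(n) is O(log n)
  B. log(n) is O(log n)
  C. 2n³ is O(n³)

Functions A and B both have the same complexity class.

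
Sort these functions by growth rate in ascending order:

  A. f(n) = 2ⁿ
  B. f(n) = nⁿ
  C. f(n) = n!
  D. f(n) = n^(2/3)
D < A < C < B

Comparing growth rates:
D = n^(2/3) is O(n^(2/3))
A = 2ⁿ is O(2ⁿ)
C = n! is O(n!)
B = nⁿ is O(nⁿ)

Therefore, the order from slowest to fastest is: D < A < C < B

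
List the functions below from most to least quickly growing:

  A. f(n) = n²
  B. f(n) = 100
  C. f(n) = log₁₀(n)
A > C > B

Comparing growth rates:
A = n² is O(n²)
C = log₁₀(n) is O(log n)
B = 100 is O(1)

Therefore, the order from fastest to slowest is: A > C > B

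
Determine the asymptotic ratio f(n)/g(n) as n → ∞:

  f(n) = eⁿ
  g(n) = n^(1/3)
∞

Since eⁿ (O(eⁿ)) grows faster than n^(1/3) (O(n^(1/3))),
the ratio f(n)/g(n) → ∞ as n → ∞.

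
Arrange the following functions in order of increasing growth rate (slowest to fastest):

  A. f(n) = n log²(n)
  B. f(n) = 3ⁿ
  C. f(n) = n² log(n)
A < C < B

Comparing growth rates:
A = n log²(n) is O(n log² n)
C = n² log(n) is O(n² log n)
B = 3ⁿ is O(3ⁿ)

Therefore, the order from slowest to fastest is: A < C < B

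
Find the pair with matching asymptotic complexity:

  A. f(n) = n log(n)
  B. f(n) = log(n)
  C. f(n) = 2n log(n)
A and C

Examining each function:
  A. n log(n) is O(n log n)
  B. log(n) is O(log n)
  C. 2n log(n) is O(n log n)

Functions A and C both have the same complexity class.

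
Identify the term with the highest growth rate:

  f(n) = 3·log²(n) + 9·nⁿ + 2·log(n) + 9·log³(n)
9·nⁿ

Looking at each term:
  - 3·log²(n) is O(log² n)
  - 9·nⁿ is O(nⁿ)
  - 2·log(n) is O(log n)
  - 9·log³(n) is O(log³ n)

The term 9·nⁿ (O(nⁿ)) grows fastest and dominates all others.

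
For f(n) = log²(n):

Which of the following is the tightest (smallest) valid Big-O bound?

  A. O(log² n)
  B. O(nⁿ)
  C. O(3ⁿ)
A

f(n) = log²(n) is O(log² n).
All listed options are valid Big-O bounds (upper bounds),
but O(log² n) is the tightest (smallest valid bound).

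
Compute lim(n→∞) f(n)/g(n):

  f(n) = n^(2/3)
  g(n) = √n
∞

Since n^(2/3) (O(n^(2/3))) grows faster than √n (O(√n)),
the ratio f(n)/g(n) → ∞ as n → ∞.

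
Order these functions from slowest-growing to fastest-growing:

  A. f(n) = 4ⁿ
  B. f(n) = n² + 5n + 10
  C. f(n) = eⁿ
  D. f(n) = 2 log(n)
D < B < C < A

Comparing growth rates:
D = 2 log(n) is O(log n)
B = n² + 5n + 10 is O(n²)
C = eⁿ is O(eⁿ)
A = 4ⁿ is O(4ⁿ)

Therefore, the order from slowest to fastest is: D < B < C < A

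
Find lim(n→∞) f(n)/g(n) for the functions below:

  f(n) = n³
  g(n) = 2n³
1/2

Since n³ and 2n³ have the same growth rate (O(n³)),
the ratio converges to a constant: 1/2.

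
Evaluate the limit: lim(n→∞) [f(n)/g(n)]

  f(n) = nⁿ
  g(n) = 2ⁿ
∞

Since nⁿ (O(nⁿ)) grows faster than 2ⁿ (O(2ⁿ)),
the ratio f(n)/g(n) → ∞ as n → ∞.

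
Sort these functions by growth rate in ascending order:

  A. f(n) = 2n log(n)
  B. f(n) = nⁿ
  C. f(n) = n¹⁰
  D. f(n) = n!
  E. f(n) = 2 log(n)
E < A < C < D < B

Comparing growth rates:
E = 2 log(n) is O(log n)
A = 2n log(n) is O(n log n)
C = n¹⁰ is O(n¹⁰)
D = n! is O(n!)
B = nⁿ is O(nⁿ)

Therefore, the order from slowest to fastest is: E < A < C < D < B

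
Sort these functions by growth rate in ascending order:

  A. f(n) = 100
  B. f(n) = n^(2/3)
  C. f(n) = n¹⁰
A < B < C

Comparing growth rates:
A = 100 is O(1)
B = n^(2/3) is O(n^(2/3))
C = n¹⁰ is O(n¹⁰)

Therefore, the order from slowest to fastest is: A < B < C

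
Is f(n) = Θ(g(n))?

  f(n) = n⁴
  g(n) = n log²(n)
False

f(n) = n⁴ is O(n⁴), and g(n) = n log²(n) is O(n log² n).
Since they have different growth rates, f(n) = Θ(g(n)) is false.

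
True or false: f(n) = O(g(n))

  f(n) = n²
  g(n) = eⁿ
True

f(n) = n² is O(n²), and g(n) = eⁿ is O(eⁿ).
Since O(n²) ⊆ O(eⁿ) (f grows no faster than g), f(n) = O(g(n)) is true.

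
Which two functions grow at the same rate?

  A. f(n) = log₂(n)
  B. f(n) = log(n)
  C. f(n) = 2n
A and B

Examining each function:
  A. log₂(n) is O(log n)
  B. log(n) is O(log n)
  C. 2n is O(n)

Functions A and B both have the same complexity class.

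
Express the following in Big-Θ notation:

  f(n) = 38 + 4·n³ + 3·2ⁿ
Θ(2ⁿ)

Order the terms by growth rate: 38 ≺ 4·n³ ≺ 3·2ⁿ.
The fastest-growing term 3·2ⁿ dominates as n → ∞; dropping its constant factor gives Θ(2ⁿ).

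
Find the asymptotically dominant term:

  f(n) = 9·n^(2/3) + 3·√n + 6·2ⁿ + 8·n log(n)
6·2ⁿ

Looking at each term:
  - 9·n^(2/3) is O(n^(2/3))
  - 3·√n is O(√n)
  - 6·2ⁿ is O(2ⁿ)
  - 8·n log(n) is O(n log n)

The term 6·2ⁿ (O(2ⁿ)) grows fastest and dominates all others.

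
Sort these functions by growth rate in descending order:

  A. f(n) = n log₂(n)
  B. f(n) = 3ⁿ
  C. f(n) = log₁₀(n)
B > A > C

Comparing growth rates:
B = 3ⁿ is O(3ⁿ)
A = n log₂(n) is O(n log n)
C = log₁₀(n) is O(log n)

Therefore, the order from fastest to slowest is: B > A > C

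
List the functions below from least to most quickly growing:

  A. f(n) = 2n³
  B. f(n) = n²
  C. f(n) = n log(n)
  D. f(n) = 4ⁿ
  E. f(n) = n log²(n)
C < E < B < A < D

Comparing growth rates:
C = n log(n) is O(n log n)
E = n log²(n) is O(n log² n)
B = n² is O(n²)
A = 2n³ is O(n³)
D = 4ⁿ is O(4ⁿ)

Therefore, the order from slowest to fastest is: C < E < B < A < D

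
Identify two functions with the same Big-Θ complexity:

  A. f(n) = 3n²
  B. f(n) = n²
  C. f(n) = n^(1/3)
A and B

Examining each function:
  A. 3n² is O(n²)
  B. n² is O(n²)
  C. n^(1/3) is O(n^(1/3))

Functions A and B both have the same complexity class.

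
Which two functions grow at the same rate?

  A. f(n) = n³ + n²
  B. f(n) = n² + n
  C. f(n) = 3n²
B and C

Examining each function:
  A. n³ + n² is O(n³)
  B. n² + n is O(n²)
  C. 3n² is O(n²)

Functions B and C both have the same complexity class.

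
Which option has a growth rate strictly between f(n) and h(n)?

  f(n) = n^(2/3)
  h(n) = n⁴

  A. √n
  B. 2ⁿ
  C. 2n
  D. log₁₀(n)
C

We need g(n) with n^(2/3) = o(g(n)) and g(n) = o(n⁴), i.e. O(n^(2/3)) ≺ g ≺ O(n⁴).
Check each option:
  A. √n — O(√n) does not grow strictly faster than f(n)
  B. 2ⁿ — O(2ⁿ) does not grow strictly slower than h(n)
  C. 2n — O(n) is strictly between O(n^(2/3)) and O(n⁴) ✓
  D. log₁₀(n) — O(log n) does not grow strictly faster than f(n)

Only option C (2n) lies strictly between.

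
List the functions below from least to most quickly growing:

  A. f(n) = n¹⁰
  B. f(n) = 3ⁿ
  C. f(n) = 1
C < A < B

Comparing growth rates:
C = 1 is O(1)
A = n¹⁰ is O(n¹⁰)
B = 3ⁿ is O(3ⁿ)

Therefore, the order from slowest to fastest is: C < A < B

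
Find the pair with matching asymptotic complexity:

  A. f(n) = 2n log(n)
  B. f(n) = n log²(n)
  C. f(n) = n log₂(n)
A and C

Examining each function:
  A. 2n log(n) is O(n log n)
  B. n log²(n) is O(n log² n)
  C. n log₂(n) is O(n log n)

Functions A and C both have the same complexity class.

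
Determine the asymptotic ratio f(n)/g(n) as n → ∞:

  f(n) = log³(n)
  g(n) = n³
0

Since log³(n) (O(log³ n)) grows slower than n³ (O(n³)),
the ratio f(n)/g(n) → 0 as n → ∞.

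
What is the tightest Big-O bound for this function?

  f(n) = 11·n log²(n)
O(n log² n)

The dominant term in 11·n log²(n) is 11·n log²(n), which is Θ(n log² n).
Constants are absorbed, so the tightest bound is O(n log² n).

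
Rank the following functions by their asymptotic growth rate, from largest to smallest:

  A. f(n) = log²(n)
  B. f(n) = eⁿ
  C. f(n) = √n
B > C > A

Comparing growth rates:
B = eⁿ is O(eⁿ)
C = √n is O(√n)
A = log²(n) is O(log² n)

Therefore, the order from fastest to slowest is: B > C > A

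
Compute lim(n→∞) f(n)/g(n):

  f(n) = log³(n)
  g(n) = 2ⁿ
0

Since log³(n) (O(log³ n)) grows slower than 2ⁿ (O(2ⁿ)),
the ratio f(n)/g(n) → 0 as n → ∞.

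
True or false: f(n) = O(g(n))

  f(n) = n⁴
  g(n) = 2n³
False

f(n) = n⁴ is O(n⁴), and g(n) = 2n³ is O(n³).
Since O(n⁴) grows faster than O(n³), f(n) = O(g(n)) is false.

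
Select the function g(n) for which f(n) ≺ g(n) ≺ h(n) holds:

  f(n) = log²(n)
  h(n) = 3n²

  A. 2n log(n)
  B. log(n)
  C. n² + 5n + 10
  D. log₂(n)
A

We need g(n) with log²(n) = o(g(n)) and g(n) = o(3n²), i.e. O(log² n) ≺ g ≺ O(n²).
Check each option:
  A. 2n log(n) — O(n log n) is strictly between O(log² n) and O(n²) ✓
  B. log(n) — O(log n) does not grow strictly faster than f(n)
  C. n² + 5n + 10 — O(n²) does not grow strictly slower than h(n)
  D. log₂(n) — O(log n) does not grow strictly faster than f(n)

Only option A (2n log(n)) lies strictly between.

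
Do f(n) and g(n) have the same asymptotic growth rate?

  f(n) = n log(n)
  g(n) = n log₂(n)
True

f(n) = n log(n) and g(n) = n log₂(n) are both O(n log n).
Since they have the same asymptotic growth rate, f(n) = Θ(g(n)) is true.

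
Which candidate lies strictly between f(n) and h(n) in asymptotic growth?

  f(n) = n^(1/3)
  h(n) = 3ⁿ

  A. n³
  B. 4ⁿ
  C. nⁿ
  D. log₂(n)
A

We need g(n) with n^(1/3) = o(g(n)) and g(n) = o(3ⁿ), i.e. O(n^(1/3)) ≺ g ≺ O(3ⁿ).
Check each option:
  A. n³ — O(n³) is strictly between O(n^(1/3)) and O(3ⁿ) ✓
  B. 4ⁿ — O(4ⁿ) does not grow strictly slower than h(n)
  C. nⁿ — O(nⁿ) does not grow strictly slower than h(n)
  D. log₂(n) — O(log n) does not grow strictly faster than f(n)

Only option A (n³) lies strictly between.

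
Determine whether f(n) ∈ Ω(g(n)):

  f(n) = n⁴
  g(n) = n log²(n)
True

f(n) = n⁴ is O(n⁴), and g(n) = n log²(n) is O(n log² n).
Since O(n⁴) grows at least as fast as O(n log² n), f(n) = Ω(g(n)) is true.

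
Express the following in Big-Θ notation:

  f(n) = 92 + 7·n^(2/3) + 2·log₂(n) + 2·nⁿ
Θ(nⁿ)

Order the terms by growth rate: 92 ≺ 2·log₂(n) ≺ 7·n^(2/3) ≺ 2·nⁿ.
The fastest-growing term 2·nⁿ dominates as n → ∞; dropping its constant factor gives Θ(nⁿ).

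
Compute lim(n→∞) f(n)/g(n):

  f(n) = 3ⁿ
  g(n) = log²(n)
∞

Since 3ⁿ (O(3ⁿ)) grows faster than log²(n) (O(log² n)),
the ratio f(n)/g(n) → ∞ as n → ∞.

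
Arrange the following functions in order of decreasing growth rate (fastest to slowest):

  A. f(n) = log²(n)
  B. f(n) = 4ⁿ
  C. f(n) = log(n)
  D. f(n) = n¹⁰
B > D > A > C

Comparing growth rates:
B = 4ⁿ is O(4ⁿ)
D = n¹⁰ is O(n¹⁰)
A = log²(n) is O(log² n)
C = log(n) is O(log n)

Therefore, the order from fastest to slowest is: B > D > A > C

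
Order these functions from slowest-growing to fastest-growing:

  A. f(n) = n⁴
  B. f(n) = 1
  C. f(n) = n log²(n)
B < C < A

Comparing growth rates:
B = 1 is O(1)
C = n log²(n) is O(n log² n)
A = n⁴ is O(n⁴)

Therefore, the order from slowest to fastest is: B < C < A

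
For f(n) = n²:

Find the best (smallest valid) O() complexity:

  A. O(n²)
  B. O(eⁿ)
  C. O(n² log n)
A

f(n) = n² is O(n²).
All listed options are valid Big-O bounds (upper bounds),
but O(n²) is the tightest (smallest valid bound).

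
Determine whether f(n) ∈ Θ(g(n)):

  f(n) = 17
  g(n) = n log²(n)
False

f(n) = 17 is O(1), and g(n) = n log²(n) is O(n log² n).
Since they have different growth rates, f(n) = Θ(g(n)) is false.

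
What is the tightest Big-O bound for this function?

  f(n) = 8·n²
O(n²)

The dominant term in 8·n² is 8·n², which is Θ(n²).
Constants are absorbed, so the tightest bound is O(n²).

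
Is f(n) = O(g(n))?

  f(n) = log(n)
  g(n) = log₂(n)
True

f(n) = log(n) and g(n) = log₂(n) are both O(log n).
Big-O permits equal growth rates (f ≤ c·g for some c), so f(n) = O(g(n)) is true.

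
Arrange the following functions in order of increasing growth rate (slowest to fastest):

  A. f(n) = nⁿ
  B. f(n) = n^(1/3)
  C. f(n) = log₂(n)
C < B < A

Comparing growth rates:
C = log₂(n) is O(log n)
B = n^(1/3) is O(n^(1/3))
A = nⁿ is O(nⁿ)

Therefore, the order from slowest to fastest is: C < B < A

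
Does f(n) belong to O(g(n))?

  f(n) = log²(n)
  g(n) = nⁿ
True

f(n) = log²(n) is O(log² n), and g(n) = nⁿ is O(nⁿ).
Since O(log² n) ⊆ O(nⁿ) (f grows no faster than g), f(n) = O(g(n)) is true.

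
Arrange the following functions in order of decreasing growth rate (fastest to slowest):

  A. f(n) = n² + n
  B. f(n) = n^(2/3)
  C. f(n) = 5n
A > C > B

Comparing growth rates:
A = n² + n is O(n²)
C = 5n is O(n)
B = n^(2/3) is O(n^(2/3))

Therefore, the order from fastest to slowest is: A > C > B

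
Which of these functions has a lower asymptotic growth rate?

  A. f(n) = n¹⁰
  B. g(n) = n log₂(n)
B

f(n) = n¹⁰ is O(n¹⁰), while g(n) = n log₂(n) is O(n log n).
Since O(n log n) grows slower than O(n¹⁰), g(n) is dominated.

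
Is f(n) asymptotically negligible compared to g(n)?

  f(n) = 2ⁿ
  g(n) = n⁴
False

f(n) = 2ⁿ is O(2ⁿ), and g(n) = n⁴ is O(n⁴).
Since O(2ⁿ) grows faster than or equal to O(n⁴), f(n) = o(g(n)) is false.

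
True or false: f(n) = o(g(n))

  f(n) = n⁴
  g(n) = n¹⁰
True

f(n) = n⁴ is O(n⁴), and g(n) = n¹⁰ is O(n¹⁰).
Since O(n⁴) grows strictly slower than O(n¹⁰), f(n) = o(g(n)) is true.
This means lim(n→∞) f(n)/g(n) = 0.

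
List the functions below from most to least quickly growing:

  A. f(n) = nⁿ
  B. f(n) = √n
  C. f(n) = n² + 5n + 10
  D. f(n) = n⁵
A > D > C > B

Comparing growth rates:
A = nⁿ is O(nⁿ)
D = n⁵ is O(n⁵)
C = n² + 5n + 10 is O(n²)
B = √n is O(√n)

Therefore, the order from fastest to slowest is: A > D > C > B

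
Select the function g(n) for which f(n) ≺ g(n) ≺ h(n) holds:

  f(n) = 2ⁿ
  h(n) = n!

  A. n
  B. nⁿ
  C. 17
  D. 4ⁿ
D

We need g(n) with 2ⁿ = o(g(n)) and g(n) = o(n!), i.e. O(2ⁿ) ≺ g ≺ O(n!).
Check each option:
  A. n — O(n) does not grow strictly faster than f(n)
  B. nⁿ — O(nⁿ) does not grow strictly slower than h(n)
  C. 17 — O(1) does not grow strictly faster than f(n)
  D. 4ⁿ — O(4ⁿ) is strictly between O(2ⁿ) and O(n!) ✓

Only option D (4ⁿ) lies strictly between.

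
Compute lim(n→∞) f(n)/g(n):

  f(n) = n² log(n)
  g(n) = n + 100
∞

Since n² log(n) (O(n² log n)) grows faster than n + 100 (O(n)),
the ratio f(n)/g(n) → ∞ as n → ∞.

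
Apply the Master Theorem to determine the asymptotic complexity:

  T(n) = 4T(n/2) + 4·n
Θ(n²)

Master Theorem: a = 4, b = 2, f(n) = 4·n.
Compute the critical exponent d = log₂(4) = 2.
Compare f(n) = Θ(n) against n^d:
  k = 1 < d = 2, so f(n) = O(n^(d-ε)) — Case 1.
  The recursion cost dominates: T(n) = Θ(n^d) = Θ(n²).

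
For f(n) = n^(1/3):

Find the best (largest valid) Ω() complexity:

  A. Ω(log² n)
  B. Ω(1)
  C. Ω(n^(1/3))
C

f(n) = n^(1/3) is Ω(n^(1/3)).
All listed options are valid Big-Ω bounds (lower bounds),
but Ω(n^(1/3)) is the tightest (largest valid bound).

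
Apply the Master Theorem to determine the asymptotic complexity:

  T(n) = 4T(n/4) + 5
Θ(n)

Master Theorem: a = 4, b = 4, f(n) = 5.
Compute the critical exponent d = log₄(4) = 1.
Compare f(n) = Θ(1) against n^d:
  k = 0 < d = 1, so f(n) = O(n^(d-ε)) — Case 1.
  The recursion cost dominates: T(n) = Θ(n^d) = Θ(n).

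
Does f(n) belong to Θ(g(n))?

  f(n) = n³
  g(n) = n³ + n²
True

f(n) = n³ and g(n) = n³ + n² are both O(n³).
Since they have the same asymptotic growth rate, f(n) = Θ(g(n)) is true.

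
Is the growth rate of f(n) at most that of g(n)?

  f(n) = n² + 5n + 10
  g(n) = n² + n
True

f(n) = n² + 5n + 10 and g(n) = n² + n are both O(n²).
Big-O permits equal growth rates (f ≤ c·g for some c), so f(n) = O(g(n)) is true.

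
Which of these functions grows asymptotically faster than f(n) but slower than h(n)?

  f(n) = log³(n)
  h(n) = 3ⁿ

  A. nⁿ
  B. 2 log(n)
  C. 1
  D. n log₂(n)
D

We need g(n) with log³(n) = o(g(n)) and g(n) = o(3ⁿ), i.e. O(log³ n) ≺ g ≺ O(3ⁿ).
Check each option:
  A. nⁿ — O(nⁿ) does not grow strictly slower than h(n)
  B. 2 log(n) — O(log n) does not grow strictly faster than f(n)
  C. 1 — O(1) does not grow strictly faster than f(n)
  D. n log₂(n) — O(n log n) is strictly between O(log³ n) and O(3ⁿ) ✓

Only option D (n log₂(n)) lies strictly between.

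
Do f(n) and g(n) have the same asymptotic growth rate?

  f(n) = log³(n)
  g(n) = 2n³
False

f(n) = log³(n) is O(log³ n), and g(n) = 2n³ is O(n³).
Since they have different growth rates, f(n) = Θ(g(n)) is false.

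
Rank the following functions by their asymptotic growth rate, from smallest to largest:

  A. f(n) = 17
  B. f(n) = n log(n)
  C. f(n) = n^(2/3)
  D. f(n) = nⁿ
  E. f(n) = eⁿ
A < C < B < E < D

Comparing growth rates:
A = 17 is O(1)
C = n^(2/3) is O(n^(2/3))
B = n log(n) is O(n log n)
E = eⁿ is O(eⁿ)
D = nⁿ is O(nⁿ)

Therefore, the order from slowest to fastest is: A < C < B < E < D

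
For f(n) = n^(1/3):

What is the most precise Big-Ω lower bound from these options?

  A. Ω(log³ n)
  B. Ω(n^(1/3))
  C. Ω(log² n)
B

f(n) = n^(1/3) is Ω(n^(1/3)).
All listed options are valid Big-Ω bounds (lower bounds),
but Ω(n^(1/3)) is the tightest (largest valid bound).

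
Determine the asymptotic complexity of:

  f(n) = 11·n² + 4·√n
O(n²)

The dominant term in 11·n² + 4·√n is 11·n², which is Θ(n²).
Lower-order terms (4·√n) are asymptotically negligible.
Constants are absorbed, so the tightest bound is O(n²).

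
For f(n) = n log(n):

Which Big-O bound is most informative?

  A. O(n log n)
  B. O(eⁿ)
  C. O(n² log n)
A

f(n) = n log(n) is O(n log n).
All listed options are valid Big-O bounds (upper bounds),
but O(n log n) is the tightest (smallest valid bound).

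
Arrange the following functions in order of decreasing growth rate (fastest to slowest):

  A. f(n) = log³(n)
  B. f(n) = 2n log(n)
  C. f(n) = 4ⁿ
C > B > A

Comparing growth rates:
C = 4ⁿ is O(4ⁿ)
B = 2n log(n) is O(n log n)
A = log³(n) is O(log³ n)

Therefore, the order from fastest to slowest is: C > B > A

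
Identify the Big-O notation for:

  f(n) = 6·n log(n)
O(n log n)

The dominant term in 6·n log(n) is 6·n log(n), which is Θ(n log n).
Constants are absorbed, so the tightest bound is O(n log n).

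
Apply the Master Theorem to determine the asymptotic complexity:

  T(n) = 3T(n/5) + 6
Θ(n^log₅(3))

Master Theorem: a = 3, b = 5, f(n) = 6.
Compute the critical exponent d = log₅(3) = 0.683.
Compare f(n) = Θ(1) against n^d:
  k = 0 < d = 0.683, so f(n) = O(n^(d-ε)) — Case 1.
  The recursion cost dominates: T(n) = Θ(n^d) = Θ(n^log₅(3)).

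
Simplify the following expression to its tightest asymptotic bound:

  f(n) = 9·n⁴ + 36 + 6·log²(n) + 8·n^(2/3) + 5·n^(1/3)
Θ(n⁴)

Order the terms by growth rate: 36 ≺ 6·log²(n) ≺ 5·n^(1/3) ≺ 8·n^(2/3) ≺ 9·n⁴.
The fastest-growing term 9·n⁴ dominates as n → ∞; dropping its constant factor gives Θ(n⁴).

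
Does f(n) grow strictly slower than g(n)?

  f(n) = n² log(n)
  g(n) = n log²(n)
False

f(n) = n² log(n) is O(n² log n), and g(n) = n log²(n) is O(n log² n).
Since O(n² log n) grows faster than or equal to O(n log² n), f(n) = o(g(n)) is false.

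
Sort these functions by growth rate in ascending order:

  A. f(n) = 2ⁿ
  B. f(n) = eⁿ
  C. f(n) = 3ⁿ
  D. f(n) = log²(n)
D < A < B < C

Comparing growth rates:
D = log²(n) is O(log² n)
A = 2ⁿ is O(2ⁿ)
B = eⁿ is O(eⁿ)
C = 3ⁿ is O(3ⁿ)

Therefore, the order from slowest to fastest is: D < A < B < C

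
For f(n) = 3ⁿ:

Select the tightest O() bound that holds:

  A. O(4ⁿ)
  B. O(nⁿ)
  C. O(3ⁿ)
C

f(n) = 3ⁿ is O(3ⁿ).
All listed options are valid Big-O bounds (upper bounds),
but O(3ⁿ) is the tightest (smallest valid bound).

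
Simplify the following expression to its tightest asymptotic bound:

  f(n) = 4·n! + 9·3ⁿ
Θ(n!)

Order the terms by growth rate: 9·3ⁿ ≺ 4·n!.
The fastest-growing term 4·n! dominates as n → ∞; dropping its constant factor gives Θ(n!).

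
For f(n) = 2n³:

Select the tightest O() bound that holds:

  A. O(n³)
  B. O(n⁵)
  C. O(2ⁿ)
A

f(n) = 2n³ is O(n³).
All listed options are valid Big-O bounds (upper bounds),
but O(n³) is the tightest (smallest valid bound).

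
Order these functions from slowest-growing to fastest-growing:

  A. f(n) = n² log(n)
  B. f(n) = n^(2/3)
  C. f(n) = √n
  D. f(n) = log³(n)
D < C < B < A

Comparing growth rates:
D = log³(n) is O(log³ n)
C = √n is O(√n)
B = n^(2/3) is O(n^(2/3))
A = n² log(n) is O(n² log n)

Therefore, the order from slowest to fastest is: D < C < B < A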